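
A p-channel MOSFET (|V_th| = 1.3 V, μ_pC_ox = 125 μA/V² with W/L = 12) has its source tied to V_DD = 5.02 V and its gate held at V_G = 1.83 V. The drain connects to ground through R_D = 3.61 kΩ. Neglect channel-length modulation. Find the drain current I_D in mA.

V_SG = V_DD − V_G = 5.02 − 1.83 = 3.19 V, so V_ov = 3.19 − 1.3 = 1.89 V.
k_p = μ_pC_ox · (W/L) = 1.5 mA/V².
Assume saturation: I_D = ½ k_p V_ov² = 0.5 × 1.5 × 1.89² = 2.68 mA, giving V_SD = V_DD − I_D R_D = 5.02 − 2.68 × 3.61 = -4.65 V.
But -4.65 V < V_ov = 1.89 V, so the device is actually in triode.
In triode I_D = k_p[V_ov V_SD − ½ V_SD²] and I_D = (V_DD − V_SD)/R_D. Equating: 2.71 V_SD² − 11.23 V_SD + 5.02 = 0, giving V_SD = 0.509 V (the root below V_ov).
I_D = (5.02 − 0.509) / 3.61 = 1.25 mA.

I_D = 1.25 mA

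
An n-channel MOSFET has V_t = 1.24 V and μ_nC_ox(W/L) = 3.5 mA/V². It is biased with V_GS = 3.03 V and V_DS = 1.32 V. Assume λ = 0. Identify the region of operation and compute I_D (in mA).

Triode; I_D = 5.22 mA

V_ov = V_GS − V_t = 3.03 − 1.24 = 1.79 V.
Since V_DS = 1.32 V < V_ov = 1.79 V, the device is in the triode region.
I_D = k_n [V_ov · V_DS − ½ V_DS²] = 3.5 × [1.79 × 1.32 − 0.5 × 1.32²] = 5.22 mA.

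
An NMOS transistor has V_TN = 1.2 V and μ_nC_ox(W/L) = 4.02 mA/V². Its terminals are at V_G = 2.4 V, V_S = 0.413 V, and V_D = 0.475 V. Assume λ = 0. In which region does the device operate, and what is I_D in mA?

V_GS = V_G − V_S = 2.4 − 0.413 = 1.99 V; V_DS = V_D − V_S = 0.475 − 0.413 = 0.062 V.
V_ov = V_GS − V_TN = 1.99 − 1.2 = 0.787 V.
Since V_DS = 0.062 V < V_ov = 0.787 V, the device is in the triode region.
I_D = k_n [V_ov · V_DS − ½ V_DS²] = 4.02 × [0.787 × 0.062 − 0.5 × 0.062²] = 0.188 mA.

Triode; I_D = 0.188 mA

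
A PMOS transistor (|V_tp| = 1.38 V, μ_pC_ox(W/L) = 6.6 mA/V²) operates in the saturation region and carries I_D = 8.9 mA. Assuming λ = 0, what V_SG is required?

V_SG = 3.02 V

In saturation I_D = ½ k_p (V_SG − |V_tp|)², so V_SG − |V_tp| = √(2 I_D / k_p) = √(2 × 8.9 / 6.6) = 1.64 V.
V_SG = 1.38 + 1.64 = 3.02 V.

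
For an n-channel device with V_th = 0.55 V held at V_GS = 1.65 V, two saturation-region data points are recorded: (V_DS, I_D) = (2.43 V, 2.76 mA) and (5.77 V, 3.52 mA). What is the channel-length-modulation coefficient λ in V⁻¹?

λ = 0.103 V⁻¹

With V_GS fixed, I_D ∝ (1 + λ V_DS) in saturation, so I_D2/I_D1 = (1 + λ V_DS2)/(1 + λ V_DS1).
3.52/2.76 = 1.275 = (1 + 5.77 λ)/(1 + 2.43 λ).
Solving: λ (I_D1 V_DS2 − I_D2 V_DS1) = I_D2 − I_D1, so λ = (3.52 − 2.76) / (2.76 × 5.77 − 3.52 × 2.43) = 0.76 / 7.37 = 0.103 V⁻¹.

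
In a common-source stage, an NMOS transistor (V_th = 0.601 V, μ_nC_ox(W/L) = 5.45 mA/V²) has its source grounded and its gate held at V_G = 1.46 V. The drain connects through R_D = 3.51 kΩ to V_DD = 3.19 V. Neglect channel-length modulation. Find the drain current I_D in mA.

I_D = 0.850 mA

V_GS = V_G = 1.46 V, so V_ov = 1.46 − 0.601 = 0.859 V.
Assume saturation: I_D = ½ k_n V_ov² = 0.5 × 5.45 × 0.859² = 2.01 mA, giving V_DS = V_DD − I_D R_D = 3.19 − 2.01 × 3.51 = -3.87 V.
But -3.87 V < V_ov = 0.859 V, so the device is actually in triode.
In triode I_D = k_n[V_ov V_DS − ½ V_DS²] and I_D = (V_DD − V_DS)/R_D. Equating: 9.56 V_DS² − 17.43 V_DS + 3.19 = 0, giving V_DS = 0.206 V (the root below V_ov).
I_D = (3.19 − 0.206) / 3.51 = 0.85 mA.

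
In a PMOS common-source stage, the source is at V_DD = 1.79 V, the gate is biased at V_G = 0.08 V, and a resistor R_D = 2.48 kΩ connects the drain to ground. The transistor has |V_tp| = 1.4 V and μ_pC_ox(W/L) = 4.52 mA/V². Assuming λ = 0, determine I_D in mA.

I_D = 0.217 mA

V_SG = V_DD − V_G = 1.79 − 0.08 = 1.71 V, so V_ov = 1.71 − 1.4 = 0.31 V.
Assume saturation: I_D = ½ k_p V_ov² = 0.5 × 4.52 × 0.31² = 0.217 mA, giving V_SD = V_DD − I_D R_D = 1.79 − 0.217 × 2.48 = 1.25 V.
V_SD = 1.25 V ≥ V_ov = 0.31 V, confirming saturation.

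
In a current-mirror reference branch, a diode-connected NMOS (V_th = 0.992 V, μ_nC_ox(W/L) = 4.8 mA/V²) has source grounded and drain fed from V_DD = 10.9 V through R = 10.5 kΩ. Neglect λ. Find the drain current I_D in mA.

I_D = 0.886 mA

With gate tied to drain, V_GS = V_DS ≥ V_GS − V_th, so the device is in saturation.
KCL at the drain: ½ k_n (V_GS − V_th)² = (V_DD − V_GS)/R.
Let x = V_GS − 0.992. Then 25.2 x² + x − 9.908 = 0, giving x = 0.608 V (positive root), so V_GS = 1.6 V.
I_D = (V_DD − V_GS)/R = (10.9 − 1.6) / 10.5 = 0.886 mA.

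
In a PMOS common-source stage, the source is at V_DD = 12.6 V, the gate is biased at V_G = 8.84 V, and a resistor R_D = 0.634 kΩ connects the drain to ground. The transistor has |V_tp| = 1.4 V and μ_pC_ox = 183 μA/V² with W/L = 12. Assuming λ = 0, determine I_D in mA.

I_D = 6.12 mA

V_SG = V_DD − V_G = 12.6 − 8.84 = 3.76 V, so V_ov = 3.76 − 1.4 = 2.36 V.
k_p = μ_pC_ox · (W/L) = 2.196 mA/V².
Assume saturation: I_D = ½ k_p V_ov² = 0.5 × 2.196 × 2.36² = 6.12 mA, giving V_SD = V_DD − I_D R_D = 12.6 − 6.12 × 0.634 = 8.72 V.
V_SD = 8.72 V ≥ V_ov = 2.36 V, confirming saturation.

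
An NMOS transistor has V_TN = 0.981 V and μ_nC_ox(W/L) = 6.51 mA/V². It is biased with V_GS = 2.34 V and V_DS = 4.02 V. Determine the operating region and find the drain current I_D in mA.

Saturation; I_D = 6.01 mA

V_ov = V_GS − V_TN = 2.34 − 0.981 = 1.36 V.
Since V_DS = 4.02 V ≥ V_ov = 1.36 V, the device is in saturation.
I_D = ½ k_n V_ov² = 0.5 × 6.51 × 1.36² = 6.01 mA.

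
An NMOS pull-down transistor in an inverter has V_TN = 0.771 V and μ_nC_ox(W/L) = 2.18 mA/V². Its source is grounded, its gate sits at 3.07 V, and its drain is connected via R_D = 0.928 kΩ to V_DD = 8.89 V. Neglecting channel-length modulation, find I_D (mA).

I_D = 5.76 mA

V_GS = V_G = 3.07 V, so V_ov = 3.07 − 0.771 = 2.3 V.
Assume saturation: I_D = ½ k_n V_ov² = 0.5 × 2.18 × 2.3² = 5.76 mA, giving V_DS = V_DD − I_D R_D = 8.89 − 5.76 × 0.928 = 3.54 V.
V_DS = 3.54 V ≥ V_ov = 2.3 V, confirming saturation.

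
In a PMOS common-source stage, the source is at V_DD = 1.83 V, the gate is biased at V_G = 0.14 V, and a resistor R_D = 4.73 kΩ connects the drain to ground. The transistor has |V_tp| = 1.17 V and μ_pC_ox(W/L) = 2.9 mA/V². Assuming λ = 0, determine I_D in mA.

V_SG = V_DD − V_G = 1.83 − 0.14 = 1.69 V, so V_ov = 1.69 − 1.17 = 0.52 V.
Assume saturation: I_D = ½ k_p V_ov² = 0.5 × 2.9 × 0.52² = 0.392 mA, giving V_SD = V_DD − I_D R_D = 1.83 − 0.392 × 4.73 = -0.0245 V.
But -0.0245 V < V_ov = 0.52 V, so the device is actually in triode.
In triode I_D = k_p[V_ov V_SD − ½ V_SD²] and I_D = (V_DD − V_SD)/R_D. Equating: 6.86 V_SD² − 8.133 V_SD + 1.83 = 0, giving V_SD = 0.302 V (the root below V_ov).
I_D = (1.83 − 0.302) / 4.73 = 0.323 mA.

I_D = 0.323 mA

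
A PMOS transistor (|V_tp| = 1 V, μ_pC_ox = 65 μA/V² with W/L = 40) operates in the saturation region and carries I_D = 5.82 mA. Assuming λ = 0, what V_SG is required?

V_SG = 3.12 V

k_p = μ_pC_ox · (W/L) = 2.6 mA/V².
In saturation I_D = ½ k_p (V_SG − |V_tp|)², so V_SG − |V_tp| = √(2 I_D / k_p) = √(2 × 5.82 / 2.6) = 2.12 V.
V_SG = 1 + 2.12 = 3.12 V.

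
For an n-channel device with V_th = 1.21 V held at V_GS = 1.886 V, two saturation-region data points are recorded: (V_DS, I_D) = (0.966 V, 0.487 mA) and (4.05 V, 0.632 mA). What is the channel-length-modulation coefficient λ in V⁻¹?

λ = 0.106 V⁻¹

With V_GS fixed, I_D ∝ (1 + λ V_DS) in saturation, so I_D2/I_D1 = (1 + λ V_DS2)/(1 + λ V_DS1).
0.632/0.487 = 1.298 = (1 + 4.05 λ)/(1 + 0.966 λ).
Solving: λ (I_D1 V_DS2 − I_D2 V_DS1) = I_D2 − I_D1, so λ = (0.632 − 0.487) / (0.487 × 4.05 − 0.632 × 0.966) = 0.145 / 1.36 = 0.106 V⁻¹.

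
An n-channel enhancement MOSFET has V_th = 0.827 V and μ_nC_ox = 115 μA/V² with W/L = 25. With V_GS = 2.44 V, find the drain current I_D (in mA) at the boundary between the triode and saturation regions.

I_D = 3.74 mA

At the boundary V_DS = V_ov = V_GS − V_th = 2.44 − 0.827 = 1.61 V.
k_n = μ_nC_ox · (W/L) = 2.875 mA/V².
I_D = ½ k_n V_ov² = 0.5 × 2.875 × 1.61² = 3.74 mA.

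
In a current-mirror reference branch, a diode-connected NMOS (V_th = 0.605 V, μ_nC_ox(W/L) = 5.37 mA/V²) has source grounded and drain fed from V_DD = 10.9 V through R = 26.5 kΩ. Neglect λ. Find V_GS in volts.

V_GS = 0.978 V

With gate tied to drain, V_GS = V_DS ≥ V_GS − V_th, so the device is in saturation.
KCL at the drain: ½ k_n (V_GS − V_th)² = (V_DD − V_GS)/R.
Let x = V_GS − 0.605. Then 71.2 x² + x − 10.29 = 0, giving x = 0.373 V (positive root), so V_GS = 0.978 V.
I_D = (V_DD − V_GS)/R = (10.9 − 0.978) / 26.5 = 0.374 mA.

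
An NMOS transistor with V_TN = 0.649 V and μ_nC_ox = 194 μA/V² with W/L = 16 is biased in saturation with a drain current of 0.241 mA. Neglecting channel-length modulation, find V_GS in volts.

k_n = μ_nC_ox · (W/L) = 3.104 mA/V².
In saturation I_D = ½ k_n (V_GS − V_TN)², so V_GS − V_TN = √(2 I_D / k_n) = √(2 × 0.241 / 3.104) = 0.394 V.
V_GS = 0.649 + 0.394 = 1.04 V.

V_GS = 1.04 V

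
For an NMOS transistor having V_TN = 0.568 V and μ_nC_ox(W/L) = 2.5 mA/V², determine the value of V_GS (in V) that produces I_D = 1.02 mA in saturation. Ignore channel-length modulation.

V_GS = 1.47 V

In saturation I_D = ½ k_n (V_GS − V_TN)², so V_GS − V_TN = √(2 I_D / k_n) = √(2 × 1.02 / 2.5) = 0.903 V.
V_GS = 0.568 + 0.903 = 1.47 V.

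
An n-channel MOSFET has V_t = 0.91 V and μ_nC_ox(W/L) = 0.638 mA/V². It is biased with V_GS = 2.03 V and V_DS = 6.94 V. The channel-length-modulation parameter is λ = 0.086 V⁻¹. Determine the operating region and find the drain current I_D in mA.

Saturation; I_D = 0.639 mA

V_ov = V_GS − V_t = 2.03 − 0.91 = 1.12 V.
Since V_DS = 6.94 V ≥ V_ov = 1.12 V, the device is in saturation.
I_D = ½ k_n V_ov² (1 + λ V_DS) = 0.5 × 0.638 × 1.12² × (1 + 0.086 × 6.94) = 0.639 mA.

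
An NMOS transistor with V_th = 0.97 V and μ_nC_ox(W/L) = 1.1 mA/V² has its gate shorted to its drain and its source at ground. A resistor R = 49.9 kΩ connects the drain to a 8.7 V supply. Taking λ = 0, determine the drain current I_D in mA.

With gate tied to drain, V_GS = V_DS ≥ V_GS − V_th, so the device is in saturation.
KCL at the drain: ½ k_n (V_GS − V_th)² = (V_DD − V_GS)/R.
Let x = V_GS − 0.97. Then 27.4 x² + x − 7.73 = 0, giving x = 0.513 V (positive root), so V_GS = 1.48 V.
I_D = (V_DD − V_GS)/R = (8.7 − 1.48) / 49.9 = 0.145 mA.

I_D = 0.145 mA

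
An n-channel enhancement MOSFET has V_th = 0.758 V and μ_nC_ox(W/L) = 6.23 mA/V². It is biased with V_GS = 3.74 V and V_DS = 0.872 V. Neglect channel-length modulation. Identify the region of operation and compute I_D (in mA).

Triode; I_D = 13.8 mA

V_ov = V_GS − V_th = 3.74 − 0.758 = 2.98 V.
Since V_DS = 0.872 V < V_ov = 2.98 V, the device is in the triode region.
I_D = k_n [V_ov · V_DS − ½ V_DS²] = 6.23 × [2.98 × 0.872 − 0.5 × 0.872²] = 13.8 mA.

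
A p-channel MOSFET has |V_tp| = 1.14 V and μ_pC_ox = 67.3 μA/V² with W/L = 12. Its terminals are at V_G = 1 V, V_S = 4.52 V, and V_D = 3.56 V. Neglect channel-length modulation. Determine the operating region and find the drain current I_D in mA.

Triode; I_D = 1.47 mA

V_SG = V_S − V_G = 4.52 − 1 = 3.52 V; V_SD = V_S − V_D = 4.52 − 3.56 = 0.96 V.
k_p = μ_pC_ox · (W/L) = 0.8076 mA/V².
V_ov = V_SG − |V_tp| = 3.52 − 1.14 = 2.38 V.
Since V_SD = 0.96 V < V_ov = 2.38 V, the device is in the triode region.
I_D = k_p [V_ov · V_SD − ½ V_SD²] = 0.8076 × [2.38 × 0.96 − 0.5 × 0.96²] = 1.47 mA.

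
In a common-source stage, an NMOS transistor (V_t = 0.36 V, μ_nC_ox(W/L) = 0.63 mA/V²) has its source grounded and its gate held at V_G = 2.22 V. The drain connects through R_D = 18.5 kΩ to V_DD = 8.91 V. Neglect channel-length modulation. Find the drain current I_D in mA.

V_GS = V_G = 2.22 V, so V_ov = 2.22 − 0.36 = 1.86 V.
Assume saturation: I_D = ½ k_n V_ov² = 0.5 × 0.63 × 1.86² = 1.09 mA, giving V_DS = V_DD − I_D R_D = 8.91 − 1.09 × 18.5 = -11.3 V.
But -11.3 V < V_ov = 1.86 V, so the device is actually in triode.
In triode I_D = k_n[V_ov V_DS − ½ V_DS²] and I_D = (V_DD − V_DS)/R_D. Equating: 5.83 V_DS² − 22.68 V_DS + 8.91 = 0, giving V_DS = 0.443 V (the root below V_ov).
I_D = (8.91 − 0.443) / 18.5 = 0.458 mA.

I_D = 0.458 mA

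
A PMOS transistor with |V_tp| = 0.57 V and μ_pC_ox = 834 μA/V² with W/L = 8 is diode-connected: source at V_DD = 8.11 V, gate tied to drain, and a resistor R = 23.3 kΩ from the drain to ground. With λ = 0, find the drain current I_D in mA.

With gate tied to drain, V_SG = V_SD ≥ V_SG − |V_tp|, so the device is in saturation.
k_p = μ_pC_ox · (W/L) = 6.672 mA/V².
KCL at the drain: ½ k_p (V_SG − |V_tp|)² = (V_DD − V_SG)/R.
Let x = V_SG − 0.57. Then 77.7 x² + x − 7.54 = 0, giving x = 0.305 V (positive root), so V_SG = 0.875 V.
I_D = (V_DD − V_SG)/R = (8.11 − 0.875) / 23.3 = 0.311 mA.

I_D = 0.311 mA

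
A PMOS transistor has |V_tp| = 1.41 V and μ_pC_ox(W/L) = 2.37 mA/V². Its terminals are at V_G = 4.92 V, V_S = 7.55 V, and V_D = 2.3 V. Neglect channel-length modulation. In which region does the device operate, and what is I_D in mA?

V_SG = V_S − V_G = 7.55 − 4.92 = 2.63 V; V_SD = V_S − V_D = 7.55 − 2.3 = 5.25 V.
V_ov = V_SG − |V_tp| = 2.63 − 1.41 = 1.22 V.
Since V_SD = 5.25 V ≥ V_ov = 1.22 V, the device is in saturation.
I_D = ½ k_p V_ov² = 0.5 × 2.37 × 1.22² = 1.76 mA.

Saturation; I_D = 1.76 mA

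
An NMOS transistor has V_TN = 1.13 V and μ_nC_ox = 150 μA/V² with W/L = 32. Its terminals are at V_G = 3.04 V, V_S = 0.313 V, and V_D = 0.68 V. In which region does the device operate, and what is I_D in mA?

Triode; I_D = 2.49 mA

V_GS = V_G − V_S = 3.04 − 0.313 = 2.73 V; V_DS = V_D − V_S = 0.68 − 0.313 = 0.367 V.
k_n = μ_nC_ox · (W/L) = 4.8 mA/V².
V_ov = V_GS − V_TN = 2.73 − 1.13 = 1.6 V.
Since V_DS = 0.367 V < V_ov = 1.6 V, the device is in the triode region.
I_D = k_n [V_ov · V_DS − ½ V_DS²] = 4.8 × [1.6 × 0.367 − 0.5 × 0.367²] = 2.49 mA.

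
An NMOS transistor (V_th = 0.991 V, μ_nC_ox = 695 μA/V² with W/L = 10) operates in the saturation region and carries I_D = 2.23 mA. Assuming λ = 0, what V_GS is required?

k_n = μ_nC_ox · (W/L) = 6.95 mA/V².
In saturation I_D = ½ k_n (V_GS − V_th)², so V_GS − V_th = √(2 I_D / k_n) = √(2 × 2.23 / 6.95) = 0.801 V.
V_GS = 0.991 + 0.801 = 1.79 V.

V_GS = 1.79 V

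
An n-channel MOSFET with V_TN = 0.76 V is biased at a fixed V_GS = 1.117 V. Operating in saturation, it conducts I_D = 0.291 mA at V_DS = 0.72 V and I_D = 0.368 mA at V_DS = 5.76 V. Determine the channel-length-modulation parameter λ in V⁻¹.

With V_GS fixed, I_D ∝ (1 + λ V_DS) in saturation, so I_D2/I_D1 = (1 + λ V_DS2)/(1 + λ V_DS1).
0.368/0.291 = 1.265 = (1 + 5.76 λ)/(1 + 0.72 λ).
Solving: λ (I_D1 V_DS2 − I_D2 V_DS1) = I_D2 − I_D1, so λ = (0.368 − 0.291) / (0.291 × 5.76 − 0.368 × 0.72) = 0.077 / 1.41 = 0.0546 V⁻¹.

λ = 0.0546 V⁻¹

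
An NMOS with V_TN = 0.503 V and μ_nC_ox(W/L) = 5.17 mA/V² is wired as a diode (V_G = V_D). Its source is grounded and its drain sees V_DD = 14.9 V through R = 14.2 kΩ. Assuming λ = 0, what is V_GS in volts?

V_GS = 1.12 V

With gate tied to drain, V_GS = V_DS ≥ V_GS − V_TN, so the device is in saturation.
KCL at the drain: ½ k_n (V_GS − V_TN)² = (V_DD − V_GS)/R.
Let x = V_GS − 0.503. Then 36.7 x² + x − 14.4 = 0, giving x = 0.613 V (positive root), so V_GS = 1.12 V.
I_D = (V_DD − V_GS)/R = (14.9 − 1.12) / 14.2 = 0.971 mA.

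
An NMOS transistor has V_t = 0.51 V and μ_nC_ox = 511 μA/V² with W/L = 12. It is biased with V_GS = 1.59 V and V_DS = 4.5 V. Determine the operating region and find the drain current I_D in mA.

k_n = μ_nC_ox · (W/L) = 6.132 mA/V².
V_ov = V_GS − V_t = 1.59 − 0.51 = 1.08 V.
Since V_DS = 4.5 V ≥ V_ov = 1.08 V, the device is in saturation.
I_D = ½ k_n V_ov² = 0.5 × 6.132 × 1.08² = 3.58 mA.

Saturation; I_D = 3.58 mA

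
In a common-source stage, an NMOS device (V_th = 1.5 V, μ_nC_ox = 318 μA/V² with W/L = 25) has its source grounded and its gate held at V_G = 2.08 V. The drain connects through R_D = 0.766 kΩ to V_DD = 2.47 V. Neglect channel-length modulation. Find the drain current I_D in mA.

I_D = 1.34 mA

V_GS = V_G = 2.08 V, so V_ov = 2.08 − 1.5 = 0.58 V.
k_n = μ_nC_ox · (W/L) = 7.95 mA/V².
Assume saturation: I_D = ½ k_n V_ov² = 0.5 × 7.95 × 0.58² = 1.34 mA, giving V_DS = V_DD − I_D R_D = 2.47 − 1.34 × 0.766 = 1.45 V.
V_DS = 1.45 V ≥ V_ov = 0.58 V, confirming saturation.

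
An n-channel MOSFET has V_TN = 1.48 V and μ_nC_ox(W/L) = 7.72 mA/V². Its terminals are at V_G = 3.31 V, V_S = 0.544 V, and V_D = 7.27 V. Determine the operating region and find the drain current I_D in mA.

V_GS = V_G − V_S = 3.31 − 0.544 = 2.77 V; V_DS = V_D − V_S = 7.27 − 0.544 = 6.73 V.
V_ov = V_GS − V_TN = 2.77 − 1.48 = 1.29 V.
Since V_DS = 6.73 V ≥ V_ov = 1.29 V, the device is in saturation.
I_D = ½ k_n V_ov² = 0.5 × 7.72 × 1.29² = 6.38 mA.

Saturation; I_D = 6.38 mA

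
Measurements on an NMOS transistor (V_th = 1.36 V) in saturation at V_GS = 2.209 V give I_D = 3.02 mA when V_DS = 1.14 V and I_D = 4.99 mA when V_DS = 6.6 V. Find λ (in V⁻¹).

λ = 0.138 V⁻¹

With V_GS fixed, I_D ∝ (1 + λ V_DS) in saturation, so I_D2/I_D1 = (1 + λ V_DS2)/(1 + λ V_DS1).
4.99/3.02 = 1.652 = (1 + 6.6 λ)/(1 + 1.14 λ).
Solving: λ (I_D1 V_DS2 − I_D2 V_DS1) = I_D2 − I_D1, so λ = (4.99 − 3.02) / (3.02 × 6.6 − 4.99 × 1.14) = 1.97 / 14.2 = 0.138 V⁻¹.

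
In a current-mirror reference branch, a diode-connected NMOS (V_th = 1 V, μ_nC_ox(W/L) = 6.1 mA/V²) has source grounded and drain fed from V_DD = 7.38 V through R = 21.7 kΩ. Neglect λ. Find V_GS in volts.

V_GS = 1.30 V

With gate tied to drain, V_GS = V_DS ≥ V_GS − V_th, so the device is in saturation.
KCL at the drain: ½ k_n (V_GS − V_th)² = (V_DD − V_GS)/R.
Let x = V_GS − 1. Then 66.2 x² + x − 6.38 = 0, giving x = 0.303 V (positive root), so V_GS = 1.3 V.
I_D = (V_DD − V_GS)/R = (7.38 − 1.3) / 21.7 = 0.28 mA.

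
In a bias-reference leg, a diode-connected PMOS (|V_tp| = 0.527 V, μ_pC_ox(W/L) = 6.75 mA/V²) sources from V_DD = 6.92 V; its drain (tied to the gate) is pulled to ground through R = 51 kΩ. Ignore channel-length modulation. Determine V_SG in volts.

V_SG = 0.717 V

With gate tied to drain, V_SG = V_SD ≥ V_SG − |V_tp|, so the device is in saturation.
KCL at the drain: ½ k_p (V_SG − |V_tp|)² = (V_DD − V_SG)/R.
Let x = V_SG − 0.527. Then 172 x² + x − 6.393 = 0, giving x = 0.19 V (positive root), so V_SG = 0.717 V.
I_D = (V_DD − V_SG)/R = (6.92 − 0.717) / 51 = 0.122 mA.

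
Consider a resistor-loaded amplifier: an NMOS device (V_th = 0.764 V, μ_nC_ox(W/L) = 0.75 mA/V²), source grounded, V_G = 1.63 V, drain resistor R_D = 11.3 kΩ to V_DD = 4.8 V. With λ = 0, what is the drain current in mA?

I_D = 0.281 mA

V_GS = V_G = 1.63 V, so V_ov = 1.63 − 0.764 = 0.866 V.
Assume saturation: I_D = ½ k_n V_ov² = 0.5 × 0.75 × 0.866² = 0.281 mA, giving V_DS = V_DD − I_D R_D = 4.8 − 0.281 × 11.3 = 1.62 V.
V_DS = 1.62 V ≥ V_ov = 0.866 V, confirming saturation.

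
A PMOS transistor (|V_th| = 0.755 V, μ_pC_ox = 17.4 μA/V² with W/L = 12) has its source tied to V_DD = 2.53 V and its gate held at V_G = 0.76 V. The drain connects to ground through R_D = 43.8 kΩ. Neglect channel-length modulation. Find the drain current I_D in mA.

V_SG = V_DD − V_G = 2.53 − 0.76 = 1.77 V, so V_ov = 1.77 − 0.755 = 1.01 V.
k_p = μ_pC_ox · (W/L) = 0.2088 mA/V².
Assume saturation: I_D = ½ k_p V_ov² = 0.5 × 0.2088 × 1.01² = 0.108 mA, giving V_SD = V_DD − I_D R_D = 2.53 − 0.108 × 43.8 = -2.18 V.
But -2.18 V < V_ov = 1.01 V, so the device is actually in triode.
In triode I_D = k_p[V_ov V_SD − ½ V_SD²] and I_D = (V_DD − V_SD)/R_D. Equating: 4.57 V_SD² − 10.28 V_SD + 2.53 = 0, giving V_SD = 0.281 V (the root below V_ov).
I_D = (2.53 − 0.281) / 43.8 = 0.0513 mA.

I_D = 0.0513 mA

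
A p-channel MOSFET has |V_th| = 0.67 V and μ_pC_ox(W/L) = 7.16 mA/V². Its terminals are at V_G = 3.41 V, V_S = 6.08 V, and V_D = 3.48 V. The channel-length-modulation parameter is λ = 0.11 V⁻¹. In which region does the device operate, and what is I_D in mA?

Saturation; I_D = 18.4 mA

V_SG = V_S − V_G = 6.08 − 3.41 = 2.67 V; V_SD = V_S − V_D = 6.08 − 3.48 = 2.6 V.
V_ov = V_SG − |V_th| = 2.67 − 0.67 = 2 V.
Since V_SD = 2.6 V ≥ V_ov = 2 V, the device is in saturation.
I_D = ½ k_p V_ov² (1 + λ V_SD) = 0.5 × 7.16 × 2² × (1 + 0.11 × 2.6) = 18.4 mA.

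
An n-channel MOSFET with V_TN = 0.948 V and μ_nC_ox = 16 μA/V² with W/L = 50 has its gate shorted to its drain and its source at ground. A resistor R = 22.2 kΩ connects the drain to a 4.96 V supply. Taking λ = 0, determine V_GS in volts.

V_GS = 1.57 V

With gate tied to drain, V_GS = V_DS ≥ V_GS − V_TN, so the device is in saturation.
k_n = μ_nC_ox · (W/L) = 0.8 mA/V².
KCL at the drain: ½ k_n (V_GS − V_TN)² = (V_DD − V_GS)/R.
Let x = V_GS − 0.948. Then 8.88 x² + x − 4.012 = 0, giving x = 0.618 V (positive root), so V_GS = 1.57 V.
I_D = (V_DD − V_GS)/R = (4.96 − 1.57) / 22.2 = 0.153 mA.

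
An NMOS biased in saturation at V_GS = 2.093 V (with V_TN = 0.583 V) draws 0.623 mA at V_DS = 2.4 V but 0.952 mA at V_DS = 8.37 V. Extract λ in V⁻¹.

λ = 0.112 V⁻¹

With V_GS fixed, I_D ∝ (1 + λ V_DS) in saturation, so I_D2/I_D1 = (1 + λ V_DS2)/(1 + λ V_DS1).
0.952/0.623 = 1.528 = (1 + 8.37 λ)/(1 + 2.4 λ).
Solving: λ (I_D1 V_DS2 − I_D2 V_DS1) = I_D2 − I_D1, so λ = (0.952 − 0.623) / (0.623 × 8.37 − 0.952 × 2.4) = 0.329 / 2.93 = 0.112 V⁻¹.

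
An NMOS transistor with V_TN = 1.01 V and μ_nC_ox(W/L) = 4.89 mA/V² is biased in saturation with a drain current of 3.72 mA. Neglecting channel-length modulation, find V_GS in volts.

In saturation I_D = ½ k_n (V_GS − V_TN)², so V_GS − V_TN = √(2 I_D / k_n) = √(2 × 3.72 / 4.89) = 1.23 V.
V_GS = 1.01 + 1.23 = 2.24 V.

V_GS = 2.24 V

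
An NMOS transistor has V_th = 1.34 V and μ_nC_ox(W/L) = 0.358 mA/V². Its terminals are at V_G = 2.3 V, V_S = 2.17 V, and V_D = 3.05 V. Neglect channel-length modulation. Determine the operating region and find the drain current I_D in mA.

V_GS = V_G − V_S = 2.3 − 2.17 = 0.13 V; V_DS = V_D − V_S = 3.05 − 2.17 = 0.88 V.
V_GS = 0.13 V < V_th = 1.34 V, so the transistor is in cutoff.

Cutoff; I_D = 0 mA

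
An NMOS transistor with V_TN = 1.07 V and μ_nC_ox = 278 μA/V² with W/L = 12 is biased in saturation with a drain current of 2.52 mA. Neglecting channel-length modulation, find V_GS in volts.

V_GS = 2.30 V

k_n = μ_nC_ox · (W/L) = 3.336 mA/V².
In saturation I_D = ½ k_n (V_GS − V_TN)², so V_GS − V_TN = √(2 I_D / k_n) = √(2 × 2.52 / 3.336) = 1.23 V.
V_GS = 1.07 + 1.23 = 2.3 V.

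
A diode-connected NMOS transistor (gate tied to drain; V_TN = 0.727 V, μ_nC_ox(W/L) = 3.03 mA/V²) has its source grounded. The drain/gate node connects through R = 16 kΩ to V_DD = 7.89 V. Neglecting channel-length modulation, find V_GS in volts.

V_GS = 1.25 V

With gate tied to drain, V_GS = V_DS ≥ V_GS − V_TN, so the device is in saturation.
KCL at the drain: ½ k_n (V_GS − V_TN)² = (V_DD − V_GS)/R.
Let x = V_GS − 0.727. Then 24.2 x² + x − 7.163 = 0, giving x = 0.523 V (positive root), so V_GS = 1.25 V.
I_D = (V_DD − V_GS)/R = (7.89 − 1.25) / 16 = 0.415 mA.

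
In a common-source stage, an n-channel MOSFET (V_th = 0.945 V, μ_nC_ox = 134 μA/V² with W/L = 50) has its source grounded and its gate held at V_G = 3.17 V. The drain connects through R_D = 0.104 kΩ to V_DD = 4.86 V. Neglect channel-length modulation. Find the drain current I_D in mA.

V_GS = V_G = 3.17 V, so V_ov = 3.17 − 0.945 = 2.23 V.
k_n = μ_nC_ox · (W/L) = 6.7 mA/V².
Assume saturation: I_D = ½ k_n V_ov² = 0.5 × 6.7 × 2.23² = 16.6 mA, giving V_DS = V_DD − I_D R_D = 4.86 − 16.6 × 0.104 = 3.14 V.
V_DS = 3.14 V ≥ V_ov = 2.23 V, confirming saturation.

I_D = 16.6 mA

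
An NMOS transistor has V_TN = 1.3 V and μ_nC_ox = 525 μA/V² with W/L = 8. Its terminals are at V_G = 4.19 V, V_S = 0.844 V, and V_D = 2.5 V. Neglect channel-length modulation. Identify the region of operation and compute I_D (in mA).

Triode; I_D = 8.47 mA

V_GS = V_G − V_S = 4.19 − 0.844 = 3.35 V; V_DS = V_D − V_S = 2.5 − 0.844 = 1.66 V.
k_n = μ_nC_ox · (W/L) = 4.2 mA/V².
V_ov = V_GS − V_TN = 3.35 − 1.3 = 2.05 V.
Since V_DS = 1.66 V < V_ov = 2.05 V, the device is in the triode region.
I_D = k_n [V_ov · V_DS − ½ V_DS²] = 4.2 × [2.05 × 1.66 − 0.5 × 1.66²] = 8.47 mA.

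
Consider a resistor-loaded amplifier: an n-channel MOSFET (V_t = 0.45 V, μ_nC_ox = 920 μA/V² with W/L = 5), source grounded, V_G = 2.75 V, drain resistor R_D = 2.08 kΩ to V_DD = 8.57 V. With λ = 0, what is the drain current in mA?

I_D = 3.92 mA

V_GS = V_G = 2.75 V, so V_ov = 2.75 − 0.45 = 2.3 V.
k_n = μ_nC_ox · (W/L) = 4.6 mA/V².
Assume saturation: I_D = ½ k_n V_ov² = 0.5 × 4.6 × 2.3² = 12.2 mA, giving V_DS = V_DD − I_D R_D = 8.57 − 12.2 × 2.08 = -16.7 V.
But -16.7 V < V_ov = 2.3 V, so the device is actually in triode.
In triode I_D = k_n[V_ov V_DS − ½ V_DS²] and I_D = (V_DD − V_DS)/R_D. Equating: 4.78 V_DS² − 23.01 V_DS + 8.57 = 0, giving V_DS = 0.407 V (the root below V_ov).
I_D = (8.57 − 0.407) / 2.08 = 3.92 mA.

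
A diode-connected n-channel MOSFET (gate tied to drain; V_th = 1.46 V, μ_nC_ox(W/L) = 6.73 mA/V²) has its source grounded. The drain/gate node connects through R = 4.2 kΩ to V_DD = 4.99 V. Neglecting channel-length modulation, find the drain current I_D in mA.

With gate tied to drain, V_GS = V_DS ≥ V_GS − V_th, so the device is in saturation.
KCL at the drain: ½ k_n (V_GS − V_th)² = (V_DD − V_GS)/R.
Let x = V_GS − 1.46. Then 14.1 x² + x − 3.53 = 0, giving x = 0.466 V (positive root), so V_GS = 1.93 V.
I_D = (V_DD − V_GS)/R = (4.99 − 1.93) / 4.2 = 0.73 mA.

I_D = 0.730 mA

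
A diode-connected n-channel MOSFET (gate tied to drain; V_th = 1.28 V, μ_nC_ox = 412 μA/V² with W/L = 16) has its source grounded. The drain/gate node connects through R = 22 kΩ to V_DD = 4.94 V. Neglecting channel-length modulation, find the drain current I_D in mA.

With gate tied to drain, V_GS = V_DS ≥ V_GS − V_th, so the device is in saturation.
k_n = μ_nC_ox · (W/L) = 6.592 mA/V².
KCL at the drain: ½ k_n (V_GS − V_th)² = (V_DD − V_GS)/R.
Let x = V_GS − 1.28. Then 72.5 x² + x − 3.66 = 0, giving x = 0.218 V (positive root), so V_GS = 1.5 V.
I_D = (V_DD − V_GS)/R = (4.94 − 1.5) / 22 = 0.156 mA.

I_D = 0.156 mA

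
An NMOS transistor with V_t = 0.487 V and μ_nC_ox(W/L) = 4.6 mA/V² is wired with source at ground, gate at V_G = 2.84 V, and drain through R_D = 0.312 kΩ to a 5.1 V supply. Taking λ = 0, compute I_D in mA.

V_GS = V_G = 2.84 V, so V_ov = 2.84 − 0.487 = 2.35 V.
Assume saturation: I_D = ½ k_n V_ov² = 0.5 × 4.6 × 2.35² = 12.7 mA, giving V_DS = V_DD − I_D R_D = 5.1 − 12.7 × 0.312 = 1.13 V.
But 1.13 V < V_ov = 2.35 V, so the device is actually in triode.
In triode I_D = k_n[V_ov V_DS − ½ V_DS²] and I_D = (V_DD − V_DS)/R_D. Equating: 0.718 V_DS² − 4.377 V_DS + 5.1 = 0, giving V_DS = 1.57 V (the root below V_ov).
I_D = (5.1 − 1.57) / 0.312 = 11.3 mA.

I_D = 11.3 mA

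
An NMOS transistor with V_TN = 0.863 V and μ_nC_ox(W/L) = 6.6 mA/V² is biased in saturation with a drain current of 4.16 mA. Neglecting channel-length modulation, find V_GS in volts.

V_GS = 1.99 V

In saturation I_D = ½ k_n (V_GS − V_TN)², so V_GS − V_TN = √(2 I_D / k_n) = √(2 × 4.16 / 6.6) = 1.12 V.
V_GS = 0.863 + 1.12 = 1.99 V.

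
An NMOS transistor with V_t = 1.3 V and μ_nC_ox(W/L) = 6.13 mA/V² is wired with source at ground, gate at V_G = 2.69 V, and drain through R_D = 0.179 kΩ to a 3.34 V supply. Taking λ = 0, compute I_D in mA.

V_GS = V_G = 2.69 V, so V_ov = 2.69 − 1.3 = 1.39 V.
Assume saturation: I_D = ½ k_n V_ov² = 0.5 × 6.13 × 1.39² = 5.92 mA, giving V_DS = V_DD − I_D R_D = 3.34 − 5.92 × 0.179 = 2.28 V.
V_DS = 2.28 V ≥ V_ov = 1.39 V, confirming saturation.

I_D = 5.92 mA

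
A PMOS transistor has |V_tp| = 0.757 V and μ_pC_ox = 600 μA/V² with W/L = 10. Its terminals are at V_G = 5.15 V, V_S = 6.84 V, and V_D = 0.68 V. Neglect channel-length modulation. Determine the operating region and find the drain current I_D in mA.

Saturation; I_D = 2.61 mA

V_SG = V_S − V_G = 6.84 − 5.15 = 1.69 V; V_SD = V_S − V_D = 6.84 − 0.68 = 6.16 V.
k_p = μ_pC_ox · (W/L) = 6 mA/V².
V_ov = V_SG − |V_tp| = 1.69 − 0.757 = 0.933 V.
Since V_SD = 6.16 V ≥ V_ov = 0.933 V, the device is in saturation.
I_D = ½ k_p V_ov² = 0.5 × 6 × 0.933² = 2.61 mA.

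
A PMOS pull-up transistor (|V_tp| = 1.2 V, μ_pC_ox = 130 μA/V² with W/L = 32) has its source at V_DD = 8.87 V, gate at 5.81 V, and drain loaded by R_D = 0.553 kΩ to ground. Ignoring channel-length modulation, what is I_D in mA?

I_D = 7.20 mA

V_SG = V_DD − V_G = 8.87 − 5.81 = 3.06 V, so V_ov = 3.06 − 1.2 = 1.86 V.
k_p = μ_pC_ox · (W/L) = 4.16 mA/V².
Assume saturation: I_D = ½ k_p V_ov² = 0.5 × 4.16 × 1.86² = 7.2 mA, giving V_SD = V_DD − I_D R_D = 8.87 − 7.2 × 0.553 = 4.89 V.
V_SD = 4.89 V ≥ V_ov = 1.86 V, confirming saturation.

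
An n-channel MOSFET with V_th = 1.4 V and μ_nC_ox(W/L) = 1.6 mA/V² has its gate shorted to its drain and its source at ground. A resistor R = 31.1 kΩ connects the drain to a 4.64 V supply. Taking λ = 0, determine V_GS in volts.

V_GS = 1.74 V

With gate tied to drain, V_GS = V_DS ≥ V_GS − V_th, so the device is in saturation.
KCL at the drain: ½ k_n (V_GS − V_th)² = (V_DD − V_GS)/R.
Let x = V_GS − 1.4. Then 24.9 x² + x − 3.24 = 0, giving x = 0.341 V (positive root), so V_GS = 1.74 V.
I_D = (V_DD − V_GS)/R = (4.64 − 1.74) / 31.1 = 0.0932 mA.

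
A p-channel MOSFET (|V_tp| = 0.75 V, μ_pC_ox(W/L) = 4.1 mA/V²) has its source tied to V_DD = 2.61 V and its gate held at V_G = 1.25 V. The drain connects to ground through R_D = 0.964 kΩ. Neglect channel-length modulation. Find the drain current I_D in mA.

V_SG = V_DD − V_G = 2.61 − 1.25 = 1.36 V, so V_ov = 1.36 − 0.75 = 0.61 V.
Assume saturation: I_D = ½ k_p V_ov² = 0.5 × 4.1 × 0.61² = 0.763 mA, giving V_SD = V_DD − I_D R_D = 2.61 − 0.763 × 0.964 = 1.87 V.
V_SD = 1.87 V ≥ V_ov = 0.61 V, confirming saturation.

I_D = 0.763 mA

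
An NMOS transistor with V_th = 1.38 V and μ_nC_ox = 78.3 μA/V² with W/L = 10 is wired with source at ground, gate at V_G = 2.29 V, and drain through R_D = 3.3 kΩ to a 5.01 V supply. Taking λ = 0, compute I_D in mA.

V_GS = V_G = 2.29 V, so V_ov = 2.29 − 1.38 = 0.91 V.
k_n = μ_nC_ox · (W/L) = 0.783 mA/V².
Assume saturation: I_D = ½ k_n V_ov² = 0.5 × 0.783 × 0.91² = 0.324 mA, giving V_DS = V_DD − I_D R_D = 5.01 − 0.324 × 3.3 = 3.94 V.
V_DS = 3.94 V ≥ V_ov = 0.91 V, confirming saturation.

I_D = 0.324 mA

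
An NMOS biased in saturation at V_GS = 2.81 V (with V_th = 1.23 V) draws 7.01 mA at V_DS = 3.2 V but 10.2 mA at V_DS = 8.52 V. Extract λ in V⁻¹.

With V_GS fixed, I_D ∝ (1 + λ V_DS) in saturation, so I_D2/I_D1 = (1 + λ V_DS2)/(1 + λ V_DS1).
10.2/7.01 = 1.455 = (1 + 8.52 λ)/(1 + 3.2 λ).
Solving: λ (I_D1 V_DS2 − I_D2 V_DS1) = I_D2 − I_D1, so λ = (10.2 − 7.01) / (7.01 × 8.52 − 10.2 × 3.2) = 3.19 / 27.1 = 0.118 V⁻¹.

λ = 0.118 V⁻¹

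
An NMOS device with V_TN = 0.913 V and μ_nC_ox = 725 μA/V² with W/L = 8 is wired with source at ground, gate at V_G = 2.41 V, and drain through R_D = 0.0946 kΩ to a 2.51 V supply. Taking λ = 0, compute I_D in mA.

I_D = 6.50 mA

V_GS = V_G = 2.41 V, so V_ov = 2.41 − 0.913 = 1.5 V.
k_n = μ_nC_ox · (W/L) = 5.8 mA/V².
Assume saturation: I_D = ½ k_n V_ov² = 0.5 × 5.8 × 1.5² = 6.5 mA, giving V_DS = V_DD − I_D R_D = 2.51 − 6.5 × 0.0946 = 1.9 V.
V_DS = 1.9 V ≥ V_ov = 1.5 V, confirming saturation.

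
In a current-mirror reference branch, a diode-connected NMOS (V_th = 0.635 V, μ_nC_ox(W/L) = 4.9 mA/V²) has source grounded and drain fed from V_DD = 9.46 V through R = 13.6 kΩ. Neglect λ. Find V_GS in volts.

V_GS = 1.13 V

With gate tied to drain, V_GS = V_DS ≥ V_GS − V_th, so the device is in saturation.
KCL at the drain: ½ k_n (V_GS − V_th)² = (V_DD − V_GS)/R.
Let x = V_GS − 0.635. Then 33.3 x² + x − 8.825 = 0, giving x = 0.5 V (positive root), so V_GS = 1.13 V.
I_D = (V_DD − V_GS)/R = (9.46 − 1.13) / 13.6 = 0.612 mA.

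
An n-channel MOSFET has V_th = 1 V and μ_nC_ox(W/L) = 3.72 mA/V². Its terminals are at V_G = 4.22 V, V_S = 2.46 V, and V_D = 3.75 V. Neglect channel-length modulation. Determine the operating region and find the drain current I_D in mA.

V_GS = V_G − V_S = 4.22 − 2.46 = 1.76 V; V_DS = V_D − V_S = 3.75 − 2.46 = 1.29 V.
V_ov = V_GS − V_th = 1.76 − 1 = 0.76 V.
Since V_DS = 1.29 V ≥ V_ov = 0.76 V, the device is in saturation.
I_D = ½ k_n V_ov² = 0.5 × 3.72 × 0.76² = 1.07 mA.

Saturation; I_D = 1.07 mA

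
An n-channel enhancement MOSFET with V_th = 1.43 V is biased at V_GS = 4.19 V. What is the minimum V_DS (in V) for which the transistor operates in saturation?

V_DS,sat = 2.76 V

The boundary between triode and saturation is V_DS = V_GS − V_th = V_ov.
V_ov = 4.19 − 1.43 = 2.76 V.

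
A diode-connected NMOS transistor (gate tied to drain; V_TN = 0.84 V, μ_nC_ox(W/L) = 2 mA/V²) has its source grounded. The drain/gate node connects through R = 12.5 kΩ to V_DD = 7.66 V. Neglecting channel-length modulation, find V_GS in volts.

V_GS = 1.54 V

With gate tied to drain, V_GS = V_DS ≥ V_GS − V_TN, so the device is in saturation.
KCL at the drain: ½ k_n (V_GS − V_TN)² = (V_DD − V_GS)/R.
Let x = V_GS − 0.84. Then 12.5 x² + x − 6.82 = 0, giving x = 0.7 V (positive root), so V_GS = 1.54 V.
I_D = (V_DD − V_GS)/R = (7.66 − 1.54) / 12.5 = 0.49 mA.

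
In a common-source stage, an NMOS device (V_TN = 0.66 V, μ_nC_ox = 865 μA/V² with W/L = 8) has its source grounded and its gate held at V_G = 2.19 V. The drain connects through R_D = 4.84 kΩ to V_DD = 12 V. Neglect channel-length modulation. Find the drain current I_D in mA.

V_GS = V_G = 2.19 V, so V_ov = 2.19 − 0.66 = 1.53 V.
k_n = μ_nC_ox · (W/L) = 6.92 mA/V².
Assume saturation: I_D = ½ k_n V_ov² = 0.5 × 6.92 × 1.53² = 8.1 mA, giving V_DS = V_DD − I_D R_D = 12 − 8.1 × 4.84 = -27.2 V.
But -27.2 V < V_ov = 1.53 V, so the device is actually in triode.
In triode I_D = k_n[V_ov V_DS − ½ V_DS²] and I_D = (V_DD − V_DS)/R_D. Equating: 16.7 V_DS² − 52.24 V_DS + 12 = 0, giving V_DS = 0.25 V (the root below V_ov).
I_D = (12 − 0.25) / 4.84 = 2.43 mA.

I_D = 2.43 mA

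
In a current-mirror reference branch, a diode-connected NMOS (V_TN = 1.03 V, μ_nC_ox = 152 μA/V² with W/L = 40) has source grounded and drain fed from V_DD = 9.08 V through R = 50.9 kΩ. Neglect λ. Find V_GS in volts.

V_GS = 1.25 V

With gate tied to drain, V_GS = V_DS ≥ V_GS − V_TN, so the device is in saturation.
k_n = μ_nC_ox · (W/L) = 6.08 mA/V².
KCL at the drain: ½ k_n (V_GS − V_TN)² = (V_DD − V_GS)/R.
Let x = V_GS − 1.03. Then 155 x² + x − 8.05 = 0, giving x = 0.225 V (positive root), so V_GS = 1.25 V.
I_D = (V_DD − V_GS)/R = (9.08 − 1.25) / 50.9 = 0.154 mA.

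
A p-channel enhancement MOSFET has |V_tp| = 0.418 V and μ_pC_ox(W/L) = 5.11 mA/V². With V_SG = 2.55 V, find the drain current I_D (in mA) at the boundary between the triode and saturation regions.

I_D = 11.6 mA

At the boundary V_SD = V_ov = V_SG − |V_tp| = 2.55 − 0.418 = 2.13 V.
I_D = ½ k_p V_ov² = 0.5 × 5.11 × 2.13² = 11.6 mA.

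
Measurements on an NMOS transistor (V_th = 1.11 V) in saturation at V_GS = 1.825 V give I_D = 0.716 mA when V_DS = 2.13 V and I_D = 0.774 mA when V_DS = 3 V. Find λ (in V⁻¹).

With V_GS fixed, I_D ∝ (1 + λ V_DS) in saturation, so I_D2/I_D1 = (1 + λ V_DS2)/(1 + λ V_DS1).
0.774/0.716 = 1.081 = (1 + 3 λ)/(1 + 2.13 λ).
Solving: λ (I_D1 V_DS2 − I_D2 V_DS1) = I_D2 − I_D1, so λ = (0.774 − 0.716) / (0.716 × 3 − 0.774 × 2.13) = 0.058 / 0.499 = 0.116 V⁻¹.

λ = 0.116 V⁻¹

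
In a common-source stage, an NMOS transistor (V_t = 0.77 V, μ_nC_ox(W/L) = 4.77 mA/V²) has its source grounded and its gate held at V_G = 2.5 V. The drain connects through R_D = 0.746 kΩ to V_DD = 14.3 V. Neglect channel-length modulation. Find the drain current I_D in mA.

V_GS = V_G = 2.5 V, so V_ov = 2.5 − 0.77 = 1.73 V.
Assume saturation: I_D = ½ k_n V_ov² = 0.5 × 4.77 × 1.73² = 7.14 mA, giving V_DS = V_DD − I_D R_D = 14.3 − 7.14 × 0.746 = 8.98 V.
V_DS = 8.98 V ≥ V_ov = 1.73 V, confirming saturation.

I_D = 7.14 mA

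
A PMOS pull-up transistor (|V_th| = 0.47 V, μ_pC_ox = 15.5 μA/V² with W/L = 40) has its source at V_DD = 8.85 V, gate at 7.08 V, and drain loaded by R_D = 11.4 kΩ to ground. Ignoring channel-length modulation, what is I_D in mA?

I_D = 0.524 mA

V_SG = V_DD − V_G = 8.85 − 7.08 = 1.77 V, so V_ov = 1.77 − 0.47 = 1.3 V.
k_p = μ_pC_ox · (W/L) = 0.62 mA/V².
Assume saturation: I_D = ½ k_p V_ov² = 0.5 × 0.62 × 1.3² = 0.524 mA, giving V_SD = V_DD − I_D R_D = 8.85 − 0.524 × 11.4 = 2.88 V.
V_SD = 2.88 V ≥ V_ov = 1.3 V, confirming saturation.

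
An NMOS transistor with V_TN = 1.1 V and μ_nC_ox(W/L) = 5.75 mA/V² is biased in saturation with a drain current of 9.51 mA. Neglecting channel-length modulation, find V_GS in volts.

In saturation I_D = ½ k_n (V_GS − V_TN)², so V_GS − V_TN = √(2 I_D / k_n) = √(2 × 9.51 / 5.75) = 1.82 V.
V_GS = 1.1 + 1.82 = 2.92 V.

V_GS = 2.92 V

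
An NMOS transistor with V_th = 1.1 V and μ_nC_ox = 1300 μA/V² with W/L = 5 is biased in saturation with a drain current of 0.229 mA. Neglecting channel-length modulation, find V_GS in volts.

V_GS = 1.37 V

k_n = μ_nC_ox · (W/L) = 6.5 mA/V².
In saturation I_D = ½ k_n (V_GS − V_th)², so V_GS − V_th = √(2 I_D / k_n) = √(2 × 0.229 / 6.5) = 0.265 V.
V_GS = 1.1 + 0.265 = 1.37 V.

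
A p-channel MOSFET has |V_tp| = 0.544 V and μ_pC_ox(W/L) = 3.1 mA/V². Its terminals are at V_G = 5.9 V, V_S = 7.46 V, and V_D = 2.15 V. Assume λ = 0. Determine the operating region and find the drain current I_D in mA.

Saturation; I_D = 1.60 mA

V_SG = V_S − V_G = 7.46 − 5.9 = 1.56 V; V_SD = V_S − V_D = 7.46 − 2.15 = 5.31 V.
V_ov = V_SG − |V_tp| = 1.56 − 0.544 = 1.02 V.
Since V_SD = 5.31 V ≥ V_ov = 1.02 V, the device is in saturation.
I_D = ½ k_p V_ov² = 0.5 × 3.1 × 1.02² = 1.6 mA.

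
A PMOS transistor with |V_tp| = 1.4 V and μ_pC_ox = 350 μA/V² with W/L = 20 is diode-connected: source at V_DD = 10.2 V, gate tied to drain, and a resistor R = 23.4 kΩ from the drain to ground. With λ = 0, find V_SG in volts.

V_SG = 1.72 V

With gate tied to drain, V_SG = V_SD ≥ V_SG − |V_tp|, so the device is in saturation.
k_p = μ_pC_ox · (W/L) = 7 mA/V².
KCL at the drain: ½ k_p (V_SG − |V_tp|)² = (V_DD − V_SG)/R.
Let x = V_SG − 1.4. Then 81.9 x² + x − 8.8 = 0, giving x = 0.322 V (positive root), so V_SG = 1.72 V.
I_D = (V_DD − V_SG)/R = (10.2 − 1.72) / 23.4 = 0.362 mA.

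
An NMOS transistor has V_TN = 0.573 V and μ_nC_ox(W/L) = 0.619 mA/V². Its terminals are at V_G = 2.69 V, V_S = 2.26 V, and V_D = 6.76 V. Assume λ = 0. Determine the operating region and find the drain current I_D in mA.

V_GS = V_G − V_S = 2.69 − 2.26 = 0.43 V; V_DS = V_D − V_S = 6.76 − 2.26 = 4.5 V.
V_GS = 0.43 V < V_TN = 0.573 V, so the transistor is in cutoff.

Cutoff; I_D = 0 mA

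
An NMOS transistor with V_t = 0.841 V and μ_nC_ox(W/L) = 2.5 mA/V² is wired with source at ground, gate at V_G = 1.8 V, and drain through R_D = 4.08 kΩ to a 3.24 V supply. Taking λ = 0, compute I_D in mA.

V_GS = V_G = 1.8 V, so V_ov = 1.8 − 0.841 = 0.959 V.
Assume saturation: I_D = ½ k_n V_ov² = 0.5 × 2.5 × 0.959² = 1.15 mA, giving V_DS = V_DD − I_D R_D = 3.24 − 1.15 × 4.08 = -1.45 V.
But -1.45 V < V_ov = 0.959 V, so the device is actually in triode.
In triode I_D = k_n[V_ov V_DS − ½ V_DS²] and I_D = (V_DD − V_DS)/R_D. Equating: 5.1 V_DS² − 10.78 V_DS + 3.24 = 0, giving V_DS = 0.363 V (the root below V_ov).
I_D = (3.24 − 0.363) / 4.08 = 0.705 mA.

I_D = 0.705 mA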